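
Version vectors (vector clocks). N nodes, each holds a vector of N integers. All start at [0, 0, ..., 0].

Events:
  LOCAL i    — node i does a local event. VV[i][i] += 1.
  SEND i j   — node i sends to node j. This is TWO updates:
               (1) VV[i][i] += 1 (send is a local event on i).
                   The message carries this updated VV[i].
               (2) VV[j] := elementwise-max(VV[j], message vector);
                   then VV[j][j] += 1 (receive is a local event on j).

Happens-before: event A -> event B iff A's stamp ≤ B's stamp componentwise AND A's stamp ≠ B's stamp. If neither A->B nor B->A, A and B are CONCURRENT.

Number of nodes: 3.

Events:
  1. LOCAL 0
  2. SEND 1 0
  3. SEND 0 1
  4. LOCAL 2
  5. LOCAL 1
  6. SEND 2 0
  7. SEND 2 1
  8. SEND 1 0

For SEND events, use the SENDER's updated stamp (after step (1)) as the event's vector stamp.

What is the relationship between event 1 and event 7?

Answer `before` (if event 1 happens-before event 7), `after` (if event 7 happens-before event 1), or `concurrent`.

Answer: concurrent

Derivation:
Initial: VV[0]=[0, 0, 0]
Initial: VV[1]=[0, 0, 0]
Initial: VV[2]=[0, 0, 0]
Event 1: LOCAL 0: VV[0][0]++ -> VV[0]=[1, 0, 0]
Event 2: SEND 1->0: VV[1][1]++ -> VV[1]=[0, 1, 0], msg_vec=[0, 1, 0]; VV[0]=max(VV[0],msg_vec) then VV[0][0]++ -> VV[0]=[2, 1, 0]
Event 3: SEND 0->1: VV[0][0]++ -> VV[0]=[3, 1, 0], msg_vec=[3, 1, 0]; VV[1]=max(VV[1],msg_vec) then VV[1][1]++ -> VV[1]=[3, 2, 0]
Event 4: LOCAL 2: VV[2][2]++ -> VV[2]=[0, 0, 1]
Event 5: LOCAL 1: VV[1][1]++ -> VV[1]=[3, 3, 0]
Event 6: SEND 2->0: VV[2][2]++ -> VV[2]=[0, 0, 2], msg_vec=[0, 0, 2]; VV[0]=max(VV[0],msg_vec) then VV[0][0]++ -> VV[0]=[4, 1, 2]
Event 7: SEND 2->1: VV[2][2]++ -> VV[2]=[0, 0, 3], msg_vec=[0, 0, 3]; VV[1]=max(VV[1],msg_vec) then VV[1][1]++ -> VV[1]=[3, 4, 3]
Event 8: SEND 1->0: VV[1][1]++ -> VV[1]=[3, 5, 3], msg_vec=[3, 5, 3]; VV[0]=max(VV[0],msg_vec) then VV[0][0]++ -> VV[0]=[5, 5, 3]
Event 1 stamp: [1, 0, 0]
Event 7 stamp: [0, 0, 3]
[1, 0, 0] <= [0, 0, 3]? False
[0, 0, 3] <= [1, 0, 0]? False
Relation: concurrent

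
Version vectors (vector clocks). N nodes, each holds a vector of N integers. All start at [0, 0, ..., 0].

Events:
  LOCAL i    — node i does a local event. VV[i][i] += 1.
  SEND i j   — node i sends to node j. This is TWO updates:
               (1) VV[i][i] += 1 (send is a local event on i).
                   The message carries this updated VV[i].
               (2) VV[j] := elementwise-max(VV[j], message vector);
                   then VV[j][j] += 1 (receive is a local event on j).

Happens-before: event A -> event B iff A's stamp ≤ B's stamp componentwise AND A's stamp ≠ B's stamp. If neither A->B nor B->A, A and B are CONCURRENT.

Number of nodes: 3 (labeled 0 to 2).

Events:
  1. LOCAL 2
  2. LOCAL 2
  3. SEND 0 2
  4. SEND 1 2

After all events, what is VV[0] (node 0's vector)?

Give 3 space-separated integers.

Initial: VV[0]=[0, 0, 0]
Initial: VV[1]=[0, 0, 0]
Initial: VV[2]=[0, 0, 0]
Event 1: LOCAL 2: VV[2][2]++ -> VV[2]=[0, 0, 1]
Event 2: LOCAL 2: VV[2][2]++ -> VV[2]=[0, 0, 2]
Event 3: SEND 0->2: VV[0][0]++ -> VV[0]=[1, 0, 0], msg_vec=[1, 0, 0]; VV[2]=max(VV[2],msg_vec) then VV[2][2]++ -> VV[2]=[1, 0, 3]
Event 4: SEND 1->2: VV[1][1]++ -> VV[1]=[0, 1, 0], msg_vec=[0, 1, 0]; VV[2]=max(VV[2],msg_vec) then VV[2][2]++ -> VV[2]=[1, 1, 4]
Final vectors: VV[0]=[1, 0, 0]; VV[1]=[0, 1, 0]; VV[2]=[1, 1, 4]

Answer: 1 0 0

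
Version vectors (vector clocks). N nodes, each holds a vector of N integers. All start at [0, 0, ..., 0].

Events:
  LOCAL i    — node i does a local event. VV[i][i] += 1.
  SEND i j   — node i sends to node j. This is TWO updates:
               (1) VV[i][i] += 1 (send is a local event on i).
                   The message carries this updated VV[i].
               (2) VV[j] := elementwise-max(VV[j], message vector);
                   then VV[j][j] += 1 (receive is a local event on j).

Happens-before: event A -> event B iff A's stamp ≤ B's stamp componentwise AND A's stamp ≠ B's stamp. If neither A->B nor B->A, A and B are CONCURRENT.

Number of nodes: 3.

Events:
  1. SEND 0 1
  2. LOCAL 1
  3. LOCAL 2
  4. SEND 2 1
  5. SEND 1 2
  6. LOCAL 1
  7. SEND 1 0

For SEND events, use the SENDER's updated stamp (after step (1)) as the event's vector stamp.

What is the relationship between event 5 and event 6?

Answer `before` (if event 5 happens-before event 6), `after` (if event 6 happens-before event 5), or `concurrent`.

Initial: VV[0]=[0, 0, 0]
Initial: VV[1]=[0, 0, 0]
Initial: VV[2]=[0, 0, 0]
Event 1: SEND 0->1: VV[0][0]++ -> VV[0]=[1, 0, 0], msg_vec=[1, 0, 0]; VV[1]=max(VV[1],msg_vec) then VV[1][1]++ -> VV[1]=[1, 1, 0]
Event 2: LOCAL 1: VV[1][1]++ -> VV[1]=[1, 2, 0]
Event 3: LOCAL 2: VV[2][2]++ -> VV[2]=[0, 0, 1]
Event 4: SEND 2->1: VV[2][2]++ -> VV[2]=[0, 0, 2], msg_vec=[0, 0, 2]; VV[1]=max(VV[1],msg_vec) then VV[1][1]++ -> VV[1]=[1, 3, 2]
Event 5: SEND 1->2: VV[1][1]++ -> VV[1]=[1, 4, 2], msg_vec=[1, 4, 2]; VV[2]=max(VV[2],msg_vec) then VV[2][2]++ -> VV[2]=[1, 4, 3]
Event 6: LOCAL 1: VV[1][1]++ -> VV[1]=[1, 5, 2]
Event 7: SEND 1->0: VV[1][1]++ -> VV[1]=[1, 6, 2], msg_vec=[1, 6, 2]; VV[0]=max(VV[0],msg_vec) then VV[0][0]++ -> VV[0]=[2, 6, 2]
Event 5 stamp: [1, 4, 2]
Event 6 stamp: [1, 5, 2]
[1, 4, 2] <= [1, 5, 2]? True
[1, 5, 2] <= [1, 4, 2]? False
Relation: before

Answer: before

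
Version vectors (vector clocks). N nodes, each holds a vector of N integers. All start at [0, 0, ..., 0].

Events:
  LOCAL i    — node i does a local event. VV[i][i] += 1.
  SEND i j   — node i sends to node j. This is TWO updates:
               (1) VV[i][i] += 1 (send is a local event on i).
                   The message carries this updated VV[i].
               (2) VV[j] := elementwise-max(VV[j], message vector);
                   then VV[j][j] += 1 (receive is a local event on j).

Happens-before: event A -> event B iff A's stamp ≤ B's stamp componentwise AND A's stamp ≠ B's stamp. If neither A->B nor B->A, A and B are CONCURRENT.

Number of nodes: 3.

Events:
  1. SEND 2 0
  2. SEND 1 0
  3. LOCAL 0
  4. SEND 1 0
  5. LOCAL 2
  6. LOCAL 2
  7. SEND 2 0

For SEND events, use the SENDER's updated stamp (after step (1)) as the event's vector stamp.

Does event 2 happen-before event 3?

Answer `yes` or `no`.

Initial: VV[0]=[0, 0, 0]
Initial: VV[1]=[0, 0, 0]
Initial: VV[2]=[0, 0, 0]
Event 1: SEND 2->0: VV[2][2]++ -> VV[2]=[0, 0, 1], msg_vec=[0, 0, 1]; VV[0]=max(VV[0],msg_vec) then VV[0][0]++ -> VV[0]=[1, 0, 1]
Event 2: SEND 1->0: VV[1][1]++ -> VV[1]=[0, 1, 0], msg_vec=[0, 1, 0]; VV[0]=max(VV[0],msg_vec) then VV[0][0]++ -> VV[0]=[2, 1, 1]
Event 3: LOCAL 0: VV[0][0]++ -> VV[0]=[3, 1, 1]
Event 4: SEND 1->0: VV[1][1]++ -> VV[1]=[0, 2, 0], msg_vec=[0, 2, 0]; VV[0]=max(VV[0],msg_vec) then VV[0][0]++ -> VV[0]=[4, 2, 1]
Event 5: LOCAL 2: VV[2][2]++ -> VV[2]=[0, 0, 2]
Event 6: LOCAL 2: VV[2][2]++ -> VV[2]=[0, 0, 3]
Event 7: SEND 2->0: VV[2][2]++ -> VV[2]=[0, 0, 4], msg_vec=[0, 0, 4]; VV[0]=max(VV[0],msg_vec) then VV[0][0]++ -> VV[0]=[5, 2, 4]
Event 2 stamp: [0, 1, 0]
Event 3 stamp: [3, 1, 1]
[0, 1, 0] <= [3, 1, 1]? True. Equal? False. Happens-before: True

Answer: yes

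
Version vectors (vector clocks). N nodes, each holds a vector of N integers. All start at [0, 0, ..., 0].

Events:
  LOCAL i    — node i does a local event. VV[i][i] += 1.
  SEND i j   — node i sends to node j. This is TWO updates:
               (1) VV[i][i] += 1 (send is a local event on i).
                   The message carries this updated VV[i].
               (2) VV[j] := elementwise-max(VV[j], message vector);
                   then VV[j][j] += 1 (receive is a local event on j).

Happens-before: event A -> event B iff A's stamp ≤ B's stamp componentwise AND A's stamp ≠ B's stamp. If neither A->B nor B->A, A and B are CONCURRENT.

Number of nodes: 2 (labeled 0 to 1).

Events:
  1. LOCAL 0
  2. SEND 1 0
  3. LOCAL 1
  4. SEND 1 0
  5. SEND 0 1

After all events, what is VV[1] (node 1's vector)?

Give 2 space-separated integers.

Answer: 4 4

Derivation:
Initial: VV[0]=[0, 0]
Initial: VV[1]=[0, 0]
Event 1: LOCAL 0: VV[0][0]++ -> VV[0]=[1, 0]
Event 2: SEND 1->0: VV[1][1]++ -> VV[1]=[0, 1], msg_vec=[0, 1]; VV[0]=max(VV[0],msg_vec) then VV[0][0]++ -> VV[0]=[2, 1]
Event 3: LOCAL 1: VV[1][1]++ -> VV[1]=[0, 2]
Event 4: SEND 1->0: VV[1][1]++ -> VV[1]=[0, 3], msg_vec=[0, 3]; VV[0]=max(VV[0],msg_vec) then VV[0][0]++ -> VV[0]=[3, 3]
Event 5: SEND 0->1: VV[0][0]++ -> VV[0]=[4, 3], msg_vec=[4, 3]; VV[1]=max(VV[1],msg_vec) then VV[1][1]++ -> VV[1]=[4, 4]
Final vectors: VV[0]=[4, 3]; VV[1]=[4, 4]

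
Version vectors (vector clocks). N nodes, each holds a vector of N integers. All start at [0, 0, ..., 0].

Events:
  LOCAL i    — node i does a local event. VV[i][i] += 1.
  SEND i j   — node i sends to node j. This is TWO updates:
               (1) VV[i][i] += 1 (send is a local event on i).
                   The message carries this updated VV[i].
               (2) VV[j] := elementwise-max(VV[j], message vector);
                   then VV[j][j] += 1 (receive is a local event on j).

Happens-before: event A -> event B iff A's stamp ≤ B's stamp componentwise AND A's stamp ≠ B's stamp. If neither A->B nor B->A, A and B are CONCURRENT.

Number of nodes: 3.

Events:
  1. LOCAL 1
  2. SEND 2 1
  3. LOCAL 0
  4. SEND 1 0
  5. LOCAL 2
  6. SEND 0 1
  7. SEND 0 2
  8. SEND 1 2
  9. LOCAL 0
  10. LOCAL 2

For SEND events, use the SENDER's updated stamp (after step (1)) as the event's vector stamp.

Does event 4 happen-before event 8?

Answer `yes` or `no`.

Initial: VV[0]=[0, 0, 0]
Initial: VV[1]=[0, 0, 0]
Initial: VV[2]=[0, 0, 0]
Event 1: LOCAL 1: VV[1][1]++ -> VV[1]=[0, 1, 0]
Event 2: SEND 2->1: VV[2][2]++ -> VV[2]=[0, 0, 1], msg_vec=[0, 0, 1]; VV[1]=max(VV[1],msg_vec) then VV[1][1]++ -> VV[1]=[0, 2, 1]
Event 3: LOCAL 0: VV[0][0]++ -> VV[0]=[1, 0, 0]
Event 4: SEND 1->0: VV[1][1]++ -> VV[1]=[0, 3, 1], msg_vec=[0, 3, 1]; VV[0]=max(VV[0],msg_vec) then VV[0][0]++ -> VV[0]=[2, 3, 1]
Event 5: LOCAL 2: VV[2][2]++ -> VV[2]=[0, 0, 2]
Event 6: SEND 0->1: VV[0][0]++ -> VV[0]=[3, 3, 1], msg_vec=[3, 3, 1]; VV[1]=max(VV[1],msg_vec) then VV[1][1]++ -> VV[1]=[3, 4, 1]
Event 7: SEND 0->2: VV[0][0]++ -> VV[0]=[4, 3, 1], msg_vec=[4, 3, 1]; VV[2]=max(VV[2],msg_vec) then VV[2][2]++ -> VV[2]=[4, 3, 3]
Event 8: SEND 1->2: VV[1][1]++ -> VV[1]=[3, 5, 1], msg_vec=[3, 5, 1]; VV[2]=max(VV[2],msg_vec) then VV[2][2]++ -> VV[2]=[4, 5, 4]
Event 9: LOCAL 0: VV[0][0]++ -> VV[0]=[5, 3, 1]
Event 10: LOCAL 2: VV[2][2]++ -> VV[2]=[4, 5, 5]
Event 4 stamp: [0, 3, 1]
Event 8 stamp: [3, 5, 1]
[0, 3, 1] <= [3, 5, 1]? True. Equal? False. Happens-before: True

Answer: yes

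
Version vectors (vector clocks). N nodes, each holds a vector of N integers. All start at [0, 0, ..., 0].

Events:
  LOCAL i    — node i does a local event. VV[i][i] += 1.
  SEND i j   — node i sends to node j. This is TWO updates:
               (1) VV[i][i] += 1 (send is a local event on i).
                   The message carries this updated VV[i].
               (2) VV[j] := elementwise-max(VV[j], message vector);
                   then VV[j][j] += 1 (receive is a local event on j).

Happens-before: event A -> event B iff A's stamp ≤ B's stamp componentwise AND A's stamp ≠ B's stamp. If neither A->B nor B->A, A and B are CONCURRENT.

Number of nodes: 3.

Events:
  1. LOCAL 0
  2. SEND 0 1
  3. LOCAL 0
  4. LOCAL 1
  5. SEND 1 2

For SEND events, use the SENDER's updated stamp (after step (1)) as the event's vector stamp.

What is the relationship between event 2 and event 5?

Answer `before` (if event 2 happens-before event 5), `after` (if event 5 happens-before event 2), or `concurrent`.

Initial: VV[0]=[0, 0, 0]
Initial: VV[1]=[0, 0, 0]
Initial: VV[2]=[0, 0, 0]
Event 1: LOCAL 0: VV[0][0]++ -> VV[0]=[1, 0, 0]
Event 2: SEND 0->1: VV[0][0]++ -> VV[0]=[2, 0, 0], msg_vec=[2, 0, 0]; VV[1]=max(VV[1],msg_vec) then VV[1][1]++ -> VV[1]=[2, 1, 0]
Event 3: LOCAL 0: VV[0][0]++ -> VV[0]=[3, 0, 0]
Event 4: LOCAL 1: VV[1][1]++ -> VV[1]=[2, 2, 0]
Event 5: SEND 1->2: VV[1][1]++ -> VV[1]=[2, 3, 0], msg_vec=[2, 3, 0]; VV[2]=max(VV[2],msg_vec) then VV[2][2]++ -> VV[2]=[2, 3, 1]
Event 2 stamp: [2, 0, 0]
Event 5 stamp: [2, 3, 0]
[2, 0, 0] <= [2, 3, 0]? True
[2, 3, 0] <= [2, 0, 0]? False
Relation: before

Answer: before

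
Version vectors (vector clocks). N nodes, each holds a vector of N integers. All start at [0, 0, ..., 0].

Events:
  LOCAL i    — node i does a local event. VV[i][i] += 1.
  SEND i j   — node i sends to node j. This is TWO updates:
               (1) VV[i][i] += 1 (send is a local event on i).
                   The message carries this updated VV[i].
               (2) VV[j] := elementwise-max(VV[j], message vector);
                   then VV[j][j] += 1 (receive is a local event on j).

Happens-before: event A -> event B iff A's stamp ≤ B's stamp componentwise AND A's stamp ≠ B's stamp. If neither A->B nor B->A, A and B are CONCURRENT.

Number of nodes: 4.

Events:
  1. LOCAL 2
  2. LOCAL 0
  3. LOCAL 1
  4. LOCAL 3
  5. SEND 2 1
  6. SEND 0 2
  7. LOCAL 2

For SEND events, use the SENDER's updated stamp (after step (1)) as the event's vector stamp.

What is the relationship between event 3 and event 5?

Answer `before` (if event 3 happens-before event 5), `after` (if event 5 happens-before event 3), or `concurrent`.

Initial: VV[0]=[0, 0, 0, 0]
Initial: VV[1]=[0, 0, 0, 0]
Initial: VV[2]=[0, 0, 0, 0]
Initial: VV[3]=[0, 0, 0, 0]
Event 1: LOCAL 2: VV[2][2]++ -> VV[2]=[0, 0, 1, 0]
Event 2: LOCAL 0: VV[0][0]++ -> VV[0]=[1, 0, 0, 0]
Event 3: LOCAL 1: VV[1][1]++ -> VV[1]=[0, 1, 0, 0]
Event 4: LOCAL 3: VV[3][3]++ -> VV[3]=[0, 0, 0, 1]
Event 5: SEND 2->1: VV[2][2]++ -> VV[2]=[0, 0, 2, 0], msg_vec=[0, 0, 2, 0]; VV[1]=max(VV[1],msg_vec) then VV[1][1]++ -> VV[1]=[0, 2, 2, 0]
Event 6: SEND 0->2: VV[0][0]++ -> VV[0]=[2, 0, 0, 0], msg_vec=[2, 0, 0, 0]; VV[2]=max(VV[2],msg_vec) then VV[2][2]++ -> VV[2]=[2, 0, 3, 0]
Event 7: LOCAL 2: VV[2][2]++ -> VV[2]=[2, 0, 4, 0]
Event 3 stamp: [0, 1, 0, 0]
Event 5 stamp: [0, 0, 2, 0]
[0, 1, 0, 0] <= [0, 0, 2, 0]? False
[0, 0, 2, 0] <= [0, 1, 0, 0]? False
Relation: concurrent

Answer: concurrent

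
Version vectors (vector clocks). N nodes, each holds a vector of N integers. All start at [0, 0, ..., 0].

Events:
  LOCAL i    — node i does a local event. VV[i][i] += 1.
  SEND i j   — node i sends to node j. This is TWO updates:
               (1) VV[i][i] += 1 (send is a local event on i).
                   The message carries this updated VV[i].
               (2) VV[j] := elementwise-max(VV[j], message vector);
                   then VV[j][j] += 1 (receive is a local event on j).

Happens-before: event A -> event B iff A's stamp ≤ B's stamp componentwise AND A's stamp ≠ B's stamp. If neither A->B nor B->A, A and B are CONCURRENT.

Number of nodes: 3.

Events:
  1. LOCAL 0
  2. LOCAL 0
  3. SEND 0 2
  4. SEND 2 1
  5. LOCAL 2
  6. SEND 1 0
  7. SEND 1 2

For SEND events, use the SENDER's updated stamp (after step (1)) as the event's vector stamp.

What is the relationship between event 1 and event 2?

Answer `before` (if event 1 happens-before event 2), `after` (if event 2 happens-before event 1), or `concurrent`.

Answer: before

Derivation:
Initial: VV[0]=[0, 0, 0]
Initial: VV[1]=[0, 0, 0]
Initial: VV[2]=[0, 0, 0]
Event 1: LOCAL 0: VV[0][0]++ -> VV[0]=[1, 0, 0]
Event 2: LOCAL 0: VV[0][0]++ -> VV[0]=[2, 0, 0]
Event 3: SEND 0->2: VV[0][0]++ -> VV[0]=[3, 0, 0], msg_vec=[3, 0, 0]; VV[2]=max(VV[2],msg_vec) then VV[2][2]++ -> VV[2]=[3, 0, 1]
Event 4: SEND 2->1: VV[2][2]++ -> VV[2]=[3, 0, 2], msg_vec=[3, 0, 2]; VV[1]=max(VV[1],msg_vec) then VV[1][1]++ -> VV[1]=[3, 1, 2]
Event 5: LOCAL 2: VV[2][2]++ -> VV[2]=[3, 0, 3]
Event 6: SEND 1->0: VV[1][1]++ -> VV[1]=[3, 2, 2], msg_vec=[3, 2, 2]; VV[0]=max(VV[0],msg_vec) then VV[0][0]++ -> VV[0]=[4, 2, 2]
Event 7: SEND 1->2: VV[1][1]++ -> VV[1]=[3, 3, 2], msg_vec=[3, 3, 2]; VV[2]=max(VV[2],msg_vec) then VV[2][2]++ -> VV[2]=[3, 3, 4]
Event 1 stamp: [1, 0, 0]
Event 2 stamp: [2, 0, 0]
[1, 0, 0] <= [2, 0, 0]? True
[2, 0, 0] <= [1, 0, 0]? False
Relation: before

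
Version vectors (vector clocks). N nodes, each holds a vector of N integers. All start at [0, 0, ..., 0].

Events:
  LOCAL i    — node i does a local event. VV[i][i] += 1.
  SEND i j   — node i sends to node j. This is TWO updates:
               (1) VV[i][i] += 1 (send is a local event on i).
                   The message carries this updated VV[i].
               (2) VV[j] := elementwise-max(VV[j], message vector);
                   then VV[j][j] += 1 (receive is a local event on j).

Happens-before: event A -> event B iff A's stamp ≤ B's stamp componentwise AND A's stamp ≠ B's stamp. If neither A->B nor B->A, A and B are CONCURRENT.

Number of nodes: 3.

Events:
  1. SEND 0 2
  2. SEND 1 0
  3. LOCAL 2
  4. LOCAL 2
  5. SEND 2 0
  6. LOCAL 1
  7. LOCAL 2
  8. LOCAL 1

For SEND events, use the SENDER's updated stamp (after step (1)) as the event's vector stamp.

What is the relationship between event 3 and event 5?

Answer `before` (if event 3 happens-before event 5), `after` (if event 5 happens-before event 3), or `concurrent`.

Answer: before

Derivation:
Initial: VV[0]=[0, 0, 0]
Initial: VV[1]=[0, 0, 0]
Initial: VV[2]=[0, 0, 0]
Event 1: SEND 0->2: VV[0][0]++ -> VV[0]=[1, 0, 0], msg_vec=[1, 0, 0]; VV[2]=max(VV[2],msg_vec) then VV[2][2]++ -> VV[2]=[1, 0, 1]
Event 2: SEND 1->0: VV[1][1]++ -> VV[1]=[0, 1, 0], msg_vec=[0, 1, 0]; VV[0]=max(VV[0],msg_vec) then VV[0][0]++ -> VV[0]=[2, 1, 0]
Event 3: LOCAL 2: VV[2][2]++ -> VV[2]=[1, 0, 2]
Event 4: LOCAL 2: VV[2][2]++ -> VV[2]=[1, 0, 3]
Event 5: SEND 2->0: VV[2][2]++ -> VV[2]=[1, 0, 4], msg_vec=[1, 0, 4]; VV[0]=max(VV[0],msg_vec) then VV[0][0]++ -> VV[0]=[3, 1, 4]
Event 6: LOCAL 1: VV[1][1]++ -> VV[1]=[0, 2, 0]
Event 7: LOCAL 2: VV[2][2]++ -> VV[2]=[1, 0, 5]
Event 8: LOCAL 1: VV[1][1]++ -> VV[1]=[0, 3, 0]
Event 3 stamp: [1, 0, 2]
Event 5 stamp: [1, 0, 4]
[1, 0, 2] <= [1, 0, 4]? True
[1, 0, 4] <= [1, 0, 2]? False
Relation: before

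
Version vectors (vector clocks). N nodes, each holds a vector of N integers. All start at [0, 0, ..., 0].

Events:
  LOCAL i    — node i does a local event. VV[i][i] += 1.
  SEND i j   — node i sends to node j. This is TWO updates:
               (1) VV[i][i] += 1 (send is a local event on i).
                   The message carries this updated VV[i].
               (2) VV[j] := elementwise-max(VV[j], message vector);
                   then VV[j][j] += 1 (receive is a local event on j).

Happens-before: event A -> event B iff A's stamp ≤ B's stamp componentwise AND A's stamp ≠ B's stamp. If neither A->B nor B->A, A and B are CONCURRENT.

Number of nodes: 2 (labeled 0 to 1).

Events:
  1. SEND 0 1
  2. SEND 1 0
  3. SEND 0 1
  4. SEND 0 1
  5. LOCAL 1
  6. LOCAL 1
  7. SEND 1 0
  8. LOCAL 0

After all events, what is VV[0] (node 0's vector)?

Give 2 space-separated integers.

Answer: 6 7

Derivation:
Initial: VV[0]=[0, 0]
Initial: VV[1]=[0, 0]
Event 1: SEND 0->1: VV[0][0]++ -> VV[0]=[1, 0], msg_vec=[1, 0]; VV[1]=max(VV[1],msg_vec) then VV[1][1]++ -> VV[1]=[1, 1]
Event 2: SEND 1->0: VV[1][1]++ -> VV[1]=[1, 2], msg_vec=[1, 2]; VV[0]=max(VV[0],msg_vec) then VV[0][0]++ -> VV[0]=[2, 2]
Event 3: SEND 0->1: VV[0][0]++ -> VV[0]=[3, 2], msg_vec=[3, 2]; VV[1]=max(VV[1],msg_vec) then VV[1][1]++ -> VV[1]=[3, 3]
Event 4: SEND 0->1: VV[0][0]++ -> VV[0]=[4, 2], msg_vec=[4, 2]; VV[1]=max(VV[1],msg_vec) then VV[1][1]++ -> VV[1]=[4, 4]
Event 5: LOCAL 1: VV[1][1]++ -> VV[1]=[4, 5]
Event 6: LOCAL 1: VV[1][1]++ -> VV[1]=[4, 6]
Event 7: SEND 1->0: VV[1][1]++ -> VV[1]=[4, 7], msg_vec=[4, 7]; VV[0]=max(VV[0],msg_vec) then VV[0][0]++ -> VV[0]=[5, 7]
Event 8: LOCAL 0: VV[0][0]++ -> VV[0]=[6, 7]
Final vectors: VV[0]=[6, 7]; VV[1]=[4, 7]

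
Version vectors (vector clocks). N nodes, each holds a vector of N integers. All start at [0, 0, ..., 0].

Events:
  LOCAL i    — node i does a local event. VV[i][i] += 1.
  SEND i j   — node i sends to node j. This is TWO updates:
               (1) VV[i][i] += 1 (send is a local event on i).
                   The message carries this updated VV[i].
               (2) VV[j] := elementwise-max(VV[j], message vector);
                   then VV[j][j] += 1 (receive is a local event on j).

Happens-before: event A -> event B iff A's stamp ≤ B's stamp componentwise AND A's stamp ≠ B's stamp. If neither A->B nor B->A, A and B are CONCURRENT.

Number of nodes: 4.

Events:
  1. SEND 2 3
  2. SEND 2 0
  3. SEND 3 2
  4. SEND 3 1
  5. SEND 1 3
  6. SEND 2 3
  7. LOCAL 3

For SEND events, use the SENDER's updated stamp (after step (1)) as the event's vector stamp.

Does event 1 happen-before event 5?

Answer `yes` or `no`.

Answer: yes

Derivation:
Initial: VV[0]=[0, 0, 0, 0]
Initial: VV[1]=[0, 0, 0, 0]
Initial: VV[2]=[0, 0, 0, 0]
Initial: VV[3]=[0, 0, 0, 0]
Event 1: SEND 2->3: VV[2][2]++ -> VV[2]=[0, 0, 1, 0], msg_vec=[0, 0, 1, 0]; VV[3]=max(VV[3],msg_vec) then VV[3][3]++ -> VV[3]=[0, 0, 1, 1]
Event 2: SEND 2->0: VV[2][2]++ -> VV[2]=[0, 0, 2, 0], msg_vec=[0, 0, 2, 0]; VV[0]=max(VV[0],msg_vec) then VV[0][0]++ -> VV[0]=[1, 0, 2, 0]
Event 3: SEND 3->2: VV[3][3]++ -> VV[3]=[0, 0, 1, 2], msg_vec=[0, 0, 1, 2]; VV[2]=max(VV[2],msg_vec) then VV[2][2]++ -> VV[2]=[0, 0, 3, 2]
Event 4: SEND 3->1: VV[3][3]++ -> VV[3]=[0, 0, 1, 3], msg_vec=[0, 0, 1, 3]; VV[1]=max(VV[1],msg_vec) then VV[1][1]++ -> VV[1]=[0, 1, 1, 3]
Event 5: SEND 1->3: VV[1][1]++ -> VV[1]=[0, 2, 1, 3], msg_vec=[0, 2, 1, 3]; VV[3]=max(VV[3],msg_vec) then VV[3][3]++ -> VV[3]=[0, 2, 1, 4]
Event 6: SEND 2->3: VV[2][2]++ -> VV[2]=[0, 0, 4, 2], msg_vec=[0, 0, 4, 2]; VV[3]=max(VV[3],msg_vec) then VV[3][3]++ -> VV[3]=[0, 2, 4, 5]
Event 7: LOCAL 3: VV[3][3]++ -> VV[3]=[0, 2, 4, 6]
Event 1 stamp: [0, 0, 1, 0]
Event 5 stamp: [0, 2, 1, 3]
[0, 0, 1, 0] <= [0, 2, 1, 3]? True. Equal? False. Happens-before: True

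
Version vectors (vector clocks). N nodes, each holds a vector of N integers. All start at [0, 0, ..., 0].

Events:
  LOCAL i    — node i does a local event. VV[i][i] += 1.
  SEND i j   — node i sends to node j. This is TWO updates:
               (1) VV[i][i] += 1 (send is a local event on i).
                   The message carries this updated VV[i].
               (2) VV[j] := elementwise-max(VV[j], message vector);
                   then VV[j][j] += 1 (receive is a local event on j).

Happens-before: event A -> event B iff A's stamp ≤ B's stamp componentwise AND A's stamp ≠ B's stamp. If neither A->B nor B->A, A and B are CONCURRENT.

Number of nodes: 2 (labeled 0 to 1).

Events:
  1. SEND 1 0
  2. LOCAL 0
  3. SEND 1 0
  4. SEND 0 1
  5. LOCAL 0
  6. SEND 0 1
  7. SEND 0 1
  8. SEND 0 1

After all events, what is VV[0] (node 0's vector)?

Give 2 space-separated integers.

Answer: 8 2

Derivation:
Initial: VV[0]=[0, 0]
Initial: VV[1]=[0, 0]
Event 1: SEND 1->0: VV[1][1]++ -> VV[1]=[0, 1], msg_vec=[0, 1]; VV[0]=max(VV[0],msg_vec) then VV[0][0]++ -> VV[0]=[1, 1]
Event 2: LOCAL 0: VV[0][0]++ -> VV[0]=[2, 1]
Event 3: SEND 1->0: VV[1][1]++ -> VV[1]=[0, 2], msg_vec=[0, 2]; VV[0]=max(VV[0],msg_vec) then VV[0][0]++ -> VV[0]=[3, 2]
Event 4: SEND 0->1: VV[0][0]++ -> VV[0]=[4, 2], msg_vec=[4, 2]; VV[1]=max(VV[1],msg_vec) then VV[1][1]++ -> VV[1]=[4, 3]
Event 5: LOCAL 0: VV[0][0]++ -> VV[0]=[5, 2]
Event 6: SEND 0->1: VV[0][0]++ -> VV[0]=[6, 2], msg_vec=[6, 2]; VV[1]=max(VV[1],msg_vec) then VV[1][1]++ -> VV[1]=[6, 4]
Event 7: SEND 0->1: VV[0][0]++ -> VV[0]=[7, 2], msg_vec=[7, 2]; VV[1]=max(VV[1],msg_vec) then VV[1][1]++ -> VV[1]=[7, 5]
Event 8: SEND 0->1: VV[0][0]++ -> VV[0]=[8, 2], msg_vec=[8, 2]; VV[1]=max(VV[1],msg_vec) then VV[1][1]++ -> VV[1]=[8, 6]
Final vectors: VV[0]=[8, 2]; VV[1]=[8, 6]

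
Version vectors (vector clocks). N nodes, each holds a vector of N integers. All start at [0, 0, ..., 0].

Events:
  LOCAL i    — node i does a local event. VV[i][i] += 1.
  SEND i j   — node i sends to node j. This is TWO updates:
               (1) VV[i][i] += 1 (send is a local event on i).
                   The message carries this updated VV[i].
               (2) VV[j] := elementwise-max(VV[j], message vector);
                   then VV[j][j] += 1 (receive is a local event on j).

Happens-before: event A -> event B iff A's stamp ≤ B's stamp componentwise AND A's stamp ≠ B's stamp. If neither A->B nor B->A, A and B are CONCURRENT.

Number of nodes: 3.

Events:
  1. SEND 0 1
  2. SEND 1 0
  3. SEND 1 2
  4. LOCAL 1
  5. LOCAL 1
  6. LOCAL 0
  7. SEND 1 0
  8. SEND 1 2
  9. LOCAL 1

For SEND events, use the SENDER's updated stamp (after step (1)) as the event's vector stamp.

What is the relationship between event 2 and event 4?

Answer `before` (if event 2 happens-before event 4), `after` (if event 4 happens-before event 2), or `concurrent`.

Answer: before

Derivation:
Initial: VV[0]=[0, 0, 0]
Initial: VV[1]=[0, 0, 0]
Initial: VV[2]=[0, 0, 0]
Event 1: SEND 0->1: VV[0][0]++ -> VV[0]=[1, 0, 0], msg_vec=[1, 0, 0]; VV[1]=max(VV[1],msg_vec) then VV[1][1]++ -> VV[1]=[1, 1, 0]
Event 2: SEND 1->0: VV[1][1]++ -> VV[1]=[1, 2, 0], msg_vec=[1, 2, 0]; VV[0]=max(VV[0],msg_vec) then VV[0][0]++ -> VV[0]=[2, 2, 0]
Event 3: SEND 1->2: VV[1][1]++ -> VV[1]=[1, 3, 0], msg_vec=[1, 3, 0]; VV[2]=max(VV[2],msg_vec) then VV[2][2]++ -> VV[2]=[1, 3, 1]
Event 4: LOCAL 1: VV[1][1]++ -> VV[1]=[1, 4, 0]
Event 5: LOCAL 1: VV[1][1]++ -> VV[1]=[1, 5, 0]
Event 6: LOCAL 0: VV[0][0]++ -> VV[0]=[3, 2, 0]
Event 7: SEND 1->0: VV[1][1]++ -> VV[1]=[1, 6, 0], msg_vec=[1, 6, 0]; VV[0]=max(VV[0],msg_vec) then VV[0][0]++ -> VV[0]=[4, 6, 0]
Event 8: SEND 1->2: VV[1][1]++ -> VV[1]=[1, 7, 0], msg_vec=[1, 7, 0]; VV[2]=max(VV[2],msg_vec) then VV[2][2]++ -> VV[2]=[1, 7, 2]
Event 9: LOCAL 1: VV[1][1]++ -> VV[1]=[1, 8, 0]
Event 2 stamp: [1, 2, 0]
Event 4 stamp: [1, 4, 0]
[1, 2, 0] <= [1, 4, 0]? True
[1, 4, 0] <= [1, 2, 0]? False
Relation: before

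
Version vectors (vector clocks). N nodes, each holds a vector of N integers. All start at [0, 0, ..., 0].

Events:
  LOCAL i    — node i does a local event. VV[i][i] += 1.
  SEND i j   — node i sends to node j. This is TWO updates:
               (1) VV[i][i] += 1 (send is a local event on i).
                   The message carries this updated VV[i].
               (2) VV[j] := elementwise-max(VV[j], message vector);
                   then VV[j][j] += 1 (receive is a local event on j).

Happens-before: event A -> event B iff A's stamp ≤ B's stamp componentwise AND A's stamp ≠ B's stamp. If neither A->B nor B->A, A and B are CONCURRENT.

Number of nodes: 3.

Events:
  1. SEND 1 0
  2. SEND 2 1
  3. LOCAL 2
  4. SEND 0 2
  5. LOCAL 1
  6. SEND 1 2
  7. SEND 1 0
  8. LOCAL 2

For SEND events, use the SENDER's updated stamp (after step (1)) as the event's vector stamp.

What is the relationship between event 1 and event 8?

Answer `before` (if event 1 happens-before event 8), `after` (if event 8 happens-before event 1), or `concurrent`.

Answer: before

Derivation:
Initial: VV[0]=[0, 0, 0]
Initial: VV[1]=[0, 0, 0]
Initial: VV[2]=[0, 0, 0]
Event 1: SEND 1->0: VV[1][1]++ -> VV[1]=[0, 1, 0], msg_vec=[0, 1, 0]; VV[0]=max(VV[0],msg_vec) then VV[0][0]++ -> VV[0]=[1, 1, 0]
Event 2: SEND 2->1: VV[2][2]++ -> VV[2]=[0, 0, 1], msg_vec=[0, 0, 1]; VV[1]=max(VV[1],msg_vec) then VV[1][1]++ -> VV[1]=[0, 2, 1]
Event 3: LOCAL 2: VV[2][2]++ -> VV[2]=[0, 0, 2]
Event 4: SEND 0->2: VV[0][0]++ -> VV[0]=[2, 1, 0], msg_vec=[2, 1, 0]; VV[2]=max(VV[2],msg_vec) then VV[2][2]++ -> VV[2]=[2, 1, 3]
Event 5: LOCAL 1: VV[1][1]++ -> VV[1]=[0, 3, 1]
Event 6: SEND 1->2: VV[1][1]++ -> VV[1]=[0, 4, 1], msg_vec=[0, 4, 1]; VV[2]=max(VV[2],msg_vec) then VV[2][2]++ -> VV[2]=[2, 4, 4]
Event 7: SEND 1->0: VV[1][1]++ -> VV[1]=[0, 5, 1], msg_vec=[0, 5, 1]; VV[0]=max(VV[0],msg_vec) then VV[0][0]++ -> VV[0]=[3, 5, 1]
Event 8: LOCAL 2: VV[2][2]++ -> VV[2]=[2, 4, 5]
Event 1 stamp: [0, 1, 0]
Event 8 stamp: [2, 4, 5]
[0, 1, 0] <= [2, 4, 5]? True
[2, 4, 5] <= [0, 1, 0]? False
Relation: before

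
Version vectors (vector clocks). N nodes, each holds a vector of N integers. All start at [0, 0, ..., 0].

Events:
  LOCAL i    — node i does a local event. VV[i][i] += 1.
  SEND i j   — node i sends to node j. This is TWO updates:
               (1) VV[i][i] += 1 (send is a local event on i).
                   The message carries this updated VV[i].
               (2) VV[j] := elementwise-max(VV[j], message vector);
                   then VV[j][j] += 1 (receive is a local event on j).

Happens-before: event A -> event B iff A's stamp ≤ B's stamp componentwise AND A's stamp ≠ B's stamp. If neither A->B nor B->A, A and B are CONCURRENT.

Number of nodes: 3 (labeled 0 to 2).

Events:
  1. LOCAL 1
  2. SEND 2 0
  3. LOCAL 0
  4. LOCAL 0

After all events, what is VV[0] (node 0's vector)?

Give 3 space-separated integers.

Initial: VV[0]=[0, 0, 0]
Initial: VV[1]=[0, 0, 0]
Initial: VV[2]=[0, 0, 0]
Event 1: LOCAL 1: VV[1][1]++ -> VV[1]=[0, 1, 0]
Event 2: SEND 2->0: VV[2][2]++ -> VV[2]=[0, 0, 1], msg_vec=[0, 0, 1]; VV[0]=max(VV[0],msg_vec) then VV[0][0]++ -> VV[0]=[1, 0, 1]
Event 3: LOCAL 0: VV[0][0]++ -> VV[0]=[2, 0, 1]
Event 4: LOCAL 0: VV[0][0]++ -> VV[0]=[3, 0, 1]
Final vectors: VV[0]=[3, 0, 1]; VV[1]=[0, 1, 0]; VV[2]=[0, 0, 1]

Answer: 3 0 1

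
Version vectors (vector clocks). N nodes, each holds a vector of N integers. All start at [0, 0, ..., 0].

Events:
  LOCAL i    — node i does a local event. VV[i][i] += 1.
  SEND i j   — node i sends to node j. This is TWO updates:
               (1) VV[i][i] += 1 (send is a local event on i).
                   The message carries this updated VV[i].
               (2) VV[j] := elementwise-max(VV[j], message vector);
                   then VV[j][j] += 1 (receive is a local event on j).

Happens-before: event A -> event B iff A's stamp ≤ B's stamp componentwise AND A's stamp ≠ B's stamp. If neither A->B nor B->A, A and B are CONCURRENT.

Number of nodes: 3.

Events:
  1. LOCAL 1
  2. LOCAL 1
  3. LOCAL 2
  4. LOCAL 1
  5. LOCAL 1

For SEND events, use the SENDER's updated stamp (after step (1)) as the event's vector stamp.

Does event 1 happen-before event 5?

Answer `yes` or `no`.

Initial: VV[0]=[0, 0, 0]
Initial: VV[1]=[0, 0, 0]
Initial: VV[2]=[0, 0, 0]
Event 1: LOCAL 1: VV[1][1]++ -> VV[1]=[0, 1, 0]
Event 2: LOCAL 1: VV[1][1]++ -> VV[1]=[0, 2, 0]
Event 3: LOCAL 2: VV[2][2]++ -> VV[2]=[0, 0, 1]
Event 4: LOCAL 1: VV[1][1]++ -> VV[1]=[0, 3, 0]
Event 5: LOCAL 1: VV[1][1]++ -> VV[1]=[0, 4, 0]
Event 1 stamp: [0, 1, 0]
Event 5 stamp: [0, 4, 0]
[0, 1, 0] <= [0, 4, 0]? True. Equal? False. Happens-before: True

Answer: yes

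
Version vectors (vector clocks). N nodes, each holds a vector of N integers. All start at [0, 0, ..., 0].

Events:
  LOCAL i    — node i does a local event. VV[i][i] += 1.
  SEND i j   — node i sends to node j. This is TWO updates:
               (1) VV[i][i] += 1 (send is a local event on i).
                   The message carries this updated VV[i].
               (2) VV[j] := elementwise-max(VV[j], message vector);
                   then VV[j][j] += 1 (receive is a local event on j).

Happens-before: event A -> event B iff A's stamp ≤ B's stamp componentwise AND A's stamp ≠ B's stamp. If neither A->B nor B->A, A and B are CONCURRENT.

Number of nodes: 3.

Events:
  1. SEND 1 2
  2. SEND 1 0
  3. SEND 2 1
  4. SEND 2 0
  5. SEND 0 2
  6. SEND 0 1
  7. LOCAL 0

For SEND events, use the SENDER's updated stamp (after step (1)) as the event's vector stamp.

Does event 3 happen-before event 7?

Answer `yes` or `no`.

Answer: yes

Derivation:
Initial: VV[0]=[0, 0, 0]
Initial: VV[1]=[0, 0, 0]
Initial: VV[2]=[0, 0, 0]
Event 1: SEND 1->2: VV[1][1]++ -> VV[1]=[0, 1, 0], msg_vec=[0, 1, 0]; VV[2]=max(VV[2],msg_vec) then VV[2][2]++ -> VV[2]=[0, 1, 1]
Event 2: SEND 1->0: VV[1][1]++ -> VV[1]=[0, 2, 0], msg_vec=[0, 2, 0]; VV[0]=max(VV[0],msg_vec) then VV[0][0]++ -> VV[0]=[1, 2, 0]
Event 3: SEND 2->1: VV[2][2]++ -> VV[2]=[0, 1, 2], msg_vec=[0, 1, 2]; VV[1]=max(VV[1],msg_vec) then VV[1][1]++ -> VV[1]=[0, 3, 2]
Event 4: SEND 2->0: VV[2][2]++ -> VV[2]=[0, 1, 3], msg_vec=[0, 1, 3]; VV[0]=max(VV[0],msg_vec) then VV[0][0]++ -> VV[0]=[2, 2, 3]
Event 5: SEND 0->2: VV[0][0]++ -> VV[0]=[3, 2, 3], msg_vec=[3, 2, 3]; VV[2]=max(VV[2],msg_vec) then VV[2][2]++ -> VV[2]=[3, 2, 4]
Event 6: SEND 0->1: VV[0][0]++ -> VV[0]=[4, 2, 3], msg_vec=[4, 2, 3]; VV[1]=max(VV[1],msg_vec) then VV[1][1]++ -> VV[1]=[4, 4, 3]
Event 7: LOCAL 0: VV[0][0]++ -> VV[0]=[5, 2, 3]
Event 3 stamp: [0, 1, 2]
Event 7 stamp: [5, 2, 3]
[0, 1, 2] <= [5, 2, 3]? True. Equal? False. Happens-before: True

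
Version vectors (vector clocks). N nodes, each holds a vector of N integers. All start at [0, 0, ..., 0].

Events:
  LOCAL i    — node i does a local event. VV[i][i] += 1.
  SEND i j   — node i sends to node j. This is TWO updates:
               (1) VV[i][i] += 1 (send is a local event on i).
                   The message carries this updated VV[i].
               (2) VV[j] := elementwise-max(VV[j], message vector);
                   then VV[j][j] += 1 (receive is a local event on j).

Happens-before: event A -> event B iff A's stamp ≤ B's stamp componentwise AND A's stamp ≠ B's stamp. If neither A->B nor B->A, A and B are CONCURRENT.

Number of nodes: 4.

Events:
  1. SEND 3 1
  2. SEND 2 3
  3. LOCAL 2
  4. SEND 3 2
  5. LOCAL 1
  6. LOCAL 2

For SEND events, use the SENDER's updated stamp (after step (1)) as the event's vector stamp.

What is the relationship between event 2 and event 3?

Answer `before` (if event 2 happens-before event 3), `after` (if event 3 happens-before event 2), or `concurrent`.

Initial: VV[0]=[0, 0, 0, 0]
Initial: VV[1]=[0, 0, 0, 0]
Initial: VV[2]=[0, 0, 0, 0]
Initial: VV[3]=[0, 0, 0, 0]
Event 1: SEND 3->1: VV[3][3]++ -> VV[3]=[0, 0, 0, 1], msg_vec=[0, 0, 0, 1]; VV[1]=max(VV[1],msg_vec) then VV[1][1]++ -> VV[1]=[0, 1, 0, 1]
Event 2: SEND 2->3: VV[2][2]++ -> VV[2]=[0, 0, 1, 0], msg_vec=[0, 0, 1, 0]; VV[3]=max(VV[3],msg_vec) then VV[3][3]++ -> VV[3]=[0, 0, 1, 2]
Event 3: LOCAL 2: VV[2][2]++ -> VV[2]=[0, 0, 2, 0]
Event 4: SEND 3->2: VV[3][3]++ -> VV[3]=[0, 0, 1, 3], msg_vec=[0, 0, 1, 3]; VV[2]=max(VV[2],msg_vec) then VV[2][2]++ -> VV[2]=[0, 0, 3, 3]
Event 5: LOCAL 1: VV[1][1]++ -> VV[1]=[0, 2, 0, 1]
Event 6: LOCAL 2: VV[2][2]++ -> VV[2]=[0, 0, 4, 3]
Event 2 stamp: [0, 0, 1, 0]
Event 3 stamp: [0, 0, 2, 0]
[0, 0, 1, 0] <= [0, 0, 2, 0]? True
[0, 0, 2, 0] <= [0, 0, 1, 0]? False
Relation: before

Answer: before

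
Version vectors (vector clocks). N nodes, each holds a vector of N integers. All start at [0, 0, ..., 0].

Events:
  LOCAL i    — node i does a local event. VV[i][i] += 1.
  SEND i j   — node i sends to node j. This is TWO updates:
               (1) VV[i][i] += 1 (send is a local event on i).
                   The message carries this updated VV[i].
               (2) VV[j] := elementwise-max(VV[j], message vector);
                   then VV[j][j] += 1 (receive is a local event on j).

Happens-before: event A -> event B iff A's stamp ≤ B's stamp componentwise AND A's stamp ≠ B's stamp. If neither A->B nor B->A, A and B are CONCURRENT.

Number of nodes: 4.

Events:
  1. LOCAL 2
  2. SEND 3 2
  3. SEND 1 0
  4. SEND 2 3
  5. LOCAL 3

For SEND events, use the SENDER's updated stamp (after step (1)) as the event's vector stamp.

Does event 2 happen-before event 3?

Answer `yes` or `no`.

Initial: VV[0]=[0, 0, 0, 0]
Initial: VV[1]=[0, 0, 0, 0]
Initial: VV[2]=[0, 0, 0, 0]
Initial: VV[3]=[0, 0, 0, 0]
Event 1: LOCAL 2: VV[2][2]++ -> VV[2]=[0, 0, 1, 0]
Event 2: SEND 3->2: VV[3][3]++ -> VV[3]=[0, 0, 0, 1], msg_vec=[0, 0, 0, 1]; VV[2]=max(VV[2],msg_vec) then VV[2][2]++ -> VV[2]=[0, 0, 2, 1]
Event 3: SEND 1->0: VV[1][1]++ -> VV[1]=[0, 1, 0, 0], msg_vec=[0, 1, 0, 0]; VV[0]=max(VV[0],msg_vec) then VV[0][0]++ -> VV[0]=[1, 1, 0, 0]
Event 4: SEND 2->3: VV[2][2]++ -> VV[2]=[0, 0, 3, 1], msg_vec=[0, 0, 3, 1]; VV[3]=max(VV[3],msg_vec) then VV[3][3]++ -> VV[3]=[0, 0, 3, 2]
Event 5: LOCAL 3: VV[3][3]++ -> VV[3]=[0, 0, 3, 3]
Event 2 stamp: [0, 0, 0, 1]
Event 3 stamp: [0, 1, 0, 0]
[0, 0, 0, 1] <= [0, 1, 0, 0]? False. Equal? False. Happens-before: False

Answer: no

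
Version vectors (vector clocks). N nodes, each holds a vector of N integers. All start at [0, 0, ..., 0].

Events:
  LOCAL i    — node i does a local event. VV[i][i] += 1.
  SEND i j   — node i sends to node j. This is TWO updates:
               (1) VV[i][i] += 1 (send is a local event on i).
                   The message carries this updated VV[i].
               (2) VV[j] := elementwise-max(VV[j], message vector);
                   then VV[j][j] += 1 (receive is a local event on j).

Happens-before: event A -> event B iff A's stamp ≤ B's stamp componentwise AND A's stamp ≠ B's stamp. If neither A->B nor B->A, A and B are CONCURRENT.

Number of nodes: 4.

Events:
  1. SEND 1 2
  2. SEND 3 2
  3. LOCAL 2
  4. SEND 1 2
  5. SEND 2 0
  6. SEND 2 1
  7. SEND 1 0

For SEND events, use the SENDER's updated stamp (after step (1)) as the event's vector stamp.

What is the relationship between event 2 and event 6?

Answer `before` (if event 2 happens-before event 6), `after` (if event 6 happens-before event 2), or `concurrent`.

Answer: before

Derivation:
Initial: VV[0]=[0, 0, 0, 0]
Initial: VV[1]=[0, 0, 0, 0]
Initial: VV[2]=[0, 0, 0, 0]
Initial: VV[3]=[0, 0, 0, 0]
Event 1: SEND 1->2: VV[1][1]++ -> VV[1]=[0, 1, 0, 0], msg_vec=[0, 1, 0, 0]; VV[2]=max(VV[2],msg_vec) then VV[2][2]++ -> VV[2]=[0, 1, 1, 0]
Event 2: SEND 3->2: VV[3][3]++ -> VV[3]=[0, 0, 0, 1], msg_vec=[0, 0, 0, 1]; VV[2]=max(VV[2],msg_vec) then VV[2][2]++ -> VV[2]=[0, 1, 2, 1]
Event 3: LOCAL 2: VV[2][2]++ -> VV[2]=[0, 1, 3, 1]
Event 4: SEND 1->2: VV[1][1]++ -> VV[1]=[0, 2, 0, 0], msg_vec=[0, 2, 0, 0]; VV[2]=max(VV[2],msg_vec) then VV[2][2]++ -> VV[2]=[0, 2, 4, 1]
Event 5: SEND 2->0: VV[2][2]++ -> VV[2]=[0, 2, 5, 1], msg_vec=[0, 2, 5, 1]; VV[0]=max(VV[0],msg_vec) then VV[0][0]++ -> VV[0]=[1, 2, 5, 1]
Event 6: SEND 2->1: VV[2][2]++ -> VV[2]=[0, 2, 6, 1], msg_vec=[0, 2, 6, 1]; VV[1]=max(VV[1],msg_vec) then VV[1][1]++ -> VV[1]=[0, 3, 6, 1]
Event 7: SEND 1->0: VV[1][1]++ -> VV[1]=[0, 4, 6, 1], msg_vec=[0, 4, 6, 1]; VV[0]=max(VV[0],msg_vec) then VV[0][0]++ -> VV[0]=[2, 4, 6, 1]
Event 2 stamp: [0, 0, 0, 1]
Event 6 stamp: [0, 2, 6, 1]
[0, 0, 0, 1] <= [0, 2, 6, 1]? True
[0, 2, 6, 1] <= [0, 0, 0, 1]? False
Relation: before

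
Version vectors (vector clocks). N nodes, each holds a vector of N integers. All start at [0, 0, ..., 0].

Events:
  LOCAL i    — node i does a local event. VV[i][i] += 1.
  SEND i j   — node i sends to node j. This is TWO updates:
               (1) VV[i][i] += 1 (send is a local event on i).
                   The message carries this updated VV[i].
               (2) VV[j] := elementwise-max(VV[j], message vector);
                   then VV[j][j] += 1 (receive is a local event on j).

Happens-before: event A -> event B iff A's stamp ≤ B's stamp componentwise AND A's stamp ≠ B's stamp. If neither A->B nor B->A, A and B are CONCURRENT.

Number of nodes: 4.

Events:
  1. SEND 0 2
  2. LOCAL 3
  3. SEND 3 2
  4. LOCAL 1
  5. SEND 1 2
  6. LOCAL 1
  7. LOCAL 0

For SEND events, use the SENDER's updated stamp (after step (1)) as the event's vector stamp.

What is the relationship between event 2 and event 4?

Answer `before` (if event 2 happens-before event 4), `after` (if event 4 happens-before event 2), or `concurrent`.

Answer: concurrent

Derivation:
Initial: VV[0]=[0, 0, 0, 0]
Initial: VV[1]=[0, 0, 0, 0]
Initial: VV[2]=[0, 0, 0, 0]
Initial: VV[3]=[0, 0, 0, 0]
Event 1: SEND 0->2: VV[0][0]++ -> VV[0]=[1, 0, 0, 0], msg_vec=[1, 0, 0, 0]; VV[2]=max(VV[2],msg_vec) then VV[2][2]++ -> VV[2]=[1, 0, 1, 0]
Event 2: LOCAL 3: VV[3][3]++ -> VV[3]=[0, 0, 0, 1]
Event 3: SEND 3->2: VV[3][3]++ -> VV[3]=[0, 0, 0, 2], msg_vec=[0, 0, 0, 2]; VV[2]=max(VV[2],msg_vec) then VV[2][2]++ -> VV[2]=[1, 0, 2, 2]
Event 4: LOCAL 1: VV[1][1]++ -> VV[1]=[0, 1, 0, 0]
Event 5: SEND 1->2: VV[1][1]++ -> VV[1]=[0, 2, 0, 0], msg_vec=[0, 2, 0, 0]; VV[2]=max(VV[2],msg_vec) then VV[2][2]++ -> VV[2]=[1, 2, 3, 2]
Event 6: LOCAL 1: VV[1][1]++ -> VV[1]=[0, 3, 0, 0]
Event 7: LOCAL 0: VV[0][0]++ -> VV[0]=[2, 0, 0, 0]
Event 2 stamp: [0, 0, 0, 1]
Event 4 stamp: [0, 1, 0, 0]
[0, 0, 0, 1] <= [0, 1, 0, 0]? False
[0, 1, 0, 0] <= [0, 0, 0, 1]? False
Relation: concurrent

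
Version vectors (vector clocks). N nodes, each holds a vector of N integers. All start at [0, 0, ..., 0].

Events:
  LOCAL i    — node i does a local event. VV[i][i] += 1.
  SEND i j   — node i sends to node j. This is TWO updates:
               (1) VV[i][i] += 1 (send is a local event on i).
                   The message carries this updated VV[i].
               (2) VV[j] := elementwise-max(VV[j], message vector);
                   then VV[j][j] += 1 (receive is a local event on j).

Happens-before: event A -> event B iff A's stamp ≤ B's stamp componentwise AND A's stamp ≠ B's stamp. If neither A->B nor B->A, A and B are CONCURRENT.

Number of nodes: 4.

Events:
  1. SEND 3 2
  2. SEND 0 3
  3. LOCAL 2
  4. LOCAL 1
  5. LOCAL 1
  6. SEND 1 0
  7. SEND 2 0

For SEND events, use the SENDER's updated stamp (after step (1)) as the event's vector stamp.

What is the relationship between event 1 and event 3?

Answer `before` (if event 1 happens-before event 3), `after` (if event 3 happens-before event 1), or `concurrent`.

Initial: VV[0]=[0, 0, 0, 0]
Initial: VV[1]=[0, 0, 0, 0]
Initial: VV[2]=[0, 0, 0, 0]
Initial: VV[3]=[0, 0, 0, 0]
Event 1: SEND 3->2: VV[3][3]++ -> VV[3]=[0, 0, 0, 1], msg_vec=[0, 0, 0, 1]; VV[2]=max(VV[2],msg_vec) then VV[2][2]++ -> VV[2]=[0, 0, 1, 1]
Event 2: SEND 0->3: VV[0][0]++ -> VV[0]=[1, 0, 0, 0], msg_vec=[1, 0, 0, 0]; VV[3]=max(VV[3],msg_vec) then VV[3][3]++ -> VV[3]=[1, 0, 0, 2]
Event 3: LOCAL 2: VV[2][2]++ -> VV[2]=[0, 0, 2, 1]
Event 4: LOCAL 1: VV[1][1]++ -> VV[1]=[0, 1, 0, 0]
Event 5: LOCAL 1: VV[1][1]++ -> VV[1]=[0, 2, 0, 0]
Event 6: SEND 1->0: VV[1][1]++ -> VV[1]=[0, 3, 0, 0], msg_vec=[0, 3, 0, 0]; VV[0]=max(VV[0],msg_vec) then VV[0][0]++ -> VV[0]=[2, 3, 0, 0]
Event 7: SEND 2->0: VV[2][2]++ -> VV[2]=[0, 0, 3, 1], msg_vec=[0, 0, 3, 1]; VV[0]=max(VV[0],msg_vec) then VV[0][0]++ -> VV[0]=[3, 3, 3, 1]
Event 1 stamp: [0, 0, 0, 1]
Event 3 stamp: [0, 0, 2, 1]
[0, 0, 0, 1] <= [0, 0, 2, 1]? True
[0, 0, 2, 1] <= [0, 0, 0, 1]? False
Relation: before

Answer: before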